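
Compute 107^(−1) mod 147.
Apply the extended Euclidean algorithm to (147, 107), tracking rows (r, s, t) with s·147 + t·107 = r. Each division r_prev = q·r_cur + r_new produces the new row as (previous row) − q·(current row):
  row A: (147, 1, 0)   [1·147 + 0·107 = 147]
  row B: (107, 0, 1)   [0·147 + 1·107 = 107]
  147 = 1·107 + 40   → row C = row A − 1·row B = (40, 1, −1)   [check: 1·147 − 1·107 = 40]
  107 = 2·40 + 27   → row D = row B − 2·row C = (27, −2, 3)   [check: −2·147 + 3·107 = 27]
  40 = 1·27 + 13   → row E = row C − 1·row D = (13, 3, −4)   [check: 3·147 − 4·107 = 13]
  27 = 2·13 + 1   → row F = row D − 2·row E = (1, −8, 11)   [check: −8·147 + 11·107 = 1]
  13 = 13·1 + 0   → remainder 0, stop. gcd = 1 (last nonzero row F).
The gcd is 1, so 107 is invertible mod 147. The last nonzero row gives −8·147 + 11·107 = 1, so t = 11. So 107^(−1) ≡ 11 (mod 147). Verify: 107 · 11 = 1177 ≡ 1 (mod 147). ✓

Final answer: 107^(−1) ≡ 11 (mod 147)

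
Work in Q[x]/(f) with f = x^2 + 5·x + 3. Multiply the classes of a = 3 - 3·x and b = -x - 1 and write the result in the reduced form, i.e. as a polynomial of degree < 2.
First multiply in Q[x] without reducing: a · b = 3·x^2 - 3. Now divide by f(x) = x^2 + 5·x + 3, eliminating the leading term at each step:
  leading term 3·x^2: subtract (3)·f(x) = 3·x^2 + 15·x + 9, leaving -15·x - 12
The degree is now < 2, so this is the remainder. Hence a · b ≡ -15·x - 12 in Q[x]/(f).

Final answer: a · b ≡ -15·x - 12 (mod f(x))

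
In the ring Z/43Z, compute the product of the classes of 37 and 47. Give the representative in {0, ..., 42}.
Reduce the factors first: 47 ≡ 4 (mod 43), so 37 · 47 ≡ 37 · 4 (mod 43). 37 · 4 = 148. Dividing by 43: 148 = 3·43 + 19. So (37 · 47) mod 43 = 19.

Final answer: 19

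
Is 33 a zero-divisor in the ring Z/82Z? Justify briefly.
gcd(33, 82) = 1, so 33 is a unit in Z/82Z (it has a multiplicative inverse). A unit cannot be a zero-divisor: if 33·b ≡ 0 then multiplying both sides by 33^(−1) gives b ≡ 0. So 33 is not a zero-divisor.

Final answer: NO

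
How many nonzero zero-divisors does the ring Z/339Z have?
In Z/339Z each nonzero element is either a unit (gcd with 339 is 1) or a zero-divisor (gcd > 1). The number of units is φ(339): factorise 339 = 3 · 113, so φ(339) = (3 − 1) · (113 − 1) = 2 · 112 = 224. The nonzero elements number 339 − 1 = 338. Hence the nonzero zero-divisors number 338 − 224 = 114.

Final answer: Z/339Z has 114 nonzero zero-divisors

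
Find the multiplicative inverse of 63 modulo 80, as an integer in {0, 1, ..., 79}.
Apply the extended Euclidean algorithm to (80, 63), tracking rows (r, s, t) with s·80 + t·63 = r. Each division r_prev = q·r_cur + r_new produces the new row as (previous row) − q·(current row):
  row A: (80, 1, 0)   [1·80 + 0·63 = 80]
  row B: (63, 0, 1)   [0·80 + 1·63 = 63]
  80 = 1·63 + 17   → row C = row A − 1·row B = (17, 1, −1)   [check: 1·80 − 1·63 = 17]
  63 = 3·17 + 12   → row D = row B − 3·row C = (12, −3, 4)   [check: −3·80 + 4·63 = 12]
  17 = 1·12 + 5   → row E = row C − 1·row D = (5, 4, −5)   [check: 4·80 − 5·63 = 5]
  12 = 2·5 + 2   → row F = row D − 2·row E = (2, −11, 14)   [check: −11·80 + 14·63 = 2]
  5 = 2·2 + 1   → row G = row E − 2·row F = (1, 26, −33)   [check: 26·80 − 33·63 = 1]
  2 = 2·1 + 0   → remainder 0, stop. gcd = 1 (last nonzero row G).
The gcd is 1, so 63 is invertible mod 80. The last nonzero row gives 26·80 − 33·63 = 1, so t = −33. So 63^(−1) ≡ −33 ≡ 47 (mod 80). Verify: 63 · 47 = 2961 ≡ 1 (mod 80). ✓

Final answer: 63^(−1) ≡ 47 (mod 80)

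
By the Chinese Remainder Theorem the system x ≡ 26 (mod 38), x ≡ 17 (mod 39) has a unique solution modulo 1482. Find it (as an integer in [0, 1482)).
x ≡ 368 (mod 1482); the representative in [0, 1482) is 368

The moduli 38, 39 are pairwise coprime, so by the CRT there is a unique solution mod 38·39 = 1482.
Solve by successive substitution. Start with x ≡ 26 (mod 38).
  Combine with x ≡ 17 (mod 39): write x = 26 + 38·t and require 26 + 38·t ≡ 17 (mod 39), i.e. 38·t ≡ 17 − 26 ≡ 30 (mod 39). Since 38^(−1) ≡ 38 (mod 39), t ≡ 38·30 ≡ 9 (mod 39). So x ≡ 26 + 38·9 = 368 (mod 1482).
Unique solution in [0, 1482): x = 368.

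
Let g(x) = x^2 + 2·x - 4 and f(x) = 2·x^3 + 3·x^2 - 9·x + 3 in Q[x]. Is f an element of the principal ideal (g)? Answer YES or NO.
In Q[x] the ideal (g) consists of all multiples of g, so f ∈ (g) iff g | f, i.e. iff the remainder of f on division by g is 0. Divide f by g (g is monic, so eliminate the leading term of the running remainder at each step):
  leading term 2·x^3: subtract (2·x)·g(x) = 2·x^3 + 4·x^2 - 8·x, leaving -x^2 - x + 3
  leading term -x^2: subtract (-1)·g(x) = -x^2 - 2·x + 4, leaving x - 1
The remainder r(x) = x - 1 ≠ 0 (and deg r < deg g), so g ∤ f, i.e. f ∉ (g).

Final answer: NO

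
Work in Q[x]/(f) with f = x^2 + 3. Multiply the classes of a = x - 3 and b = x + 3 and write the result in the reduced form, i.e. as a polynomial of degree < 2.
First multiply in Q[x] without reducing: a · b = x^2 - 9. Now divide by f(x) = x^2 + 3, eliminating the leading term at each step:
  leading term x^2: subtract (1)·f(x) = x^2 + 3, leaving -12
The degree is now < 2, so this is the remainder. Hence a · b ≡ -12 in Q[x]/(f).

Final answer: a · b ≡ -12 (mod f(x))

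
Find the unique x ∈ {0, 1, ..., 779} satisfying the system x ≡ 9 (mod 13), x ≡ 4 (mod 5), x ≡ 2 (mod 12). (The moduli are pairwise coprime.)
The moduli 13, 5, 12 are pairwise coprime, so by the CRT there is a unique solution mod 13·5·12 = 780.
Solve by successive substitution. Start with x ≡ 9 (mod 13).
  Combine with x ≡ 4 (mod 5): write x = 9 + 13·t and require 9 + 13·t ≡ 4 (mod 5), i.e. 13·t ≡ 4 − 9 ≡ 0 (mod 5). Since 13^(−1) ≡ 2 (mod 5) (13 ≡ 3 (mod 5)), t ≡ 2·0 ≡ 0 (mod 5). So x ≡ 9 + 13·0 = 9 (mod 65).
  Combine with x ≡ 2 (mod 12): write x = 9 + 65·t and require 9 + 65·t ≡ 2 (mod 12), i.e. 65·t ≡ 2 − 9 ≡ 5 (mod 12). Since 65^(−1) ≡ 5 (mod 12) (65 ≡ 5 (mod 12)), t ≡ 5·5 ≡ 1 (mod 12). So x ≡ 9 + 65·1 = 74 (mod 780).
Unique solution in [0, 780): x = 74.

Final answer: x ≡ 74 (mod 780); the representative in [0, 780) is 74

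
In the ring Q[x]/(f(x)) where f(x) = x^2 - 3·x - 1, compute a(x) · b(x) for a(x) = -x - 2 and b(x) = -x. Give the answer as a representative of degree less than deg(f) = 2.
a · b ≡ 5·x + 1 (mod f(x))

First multiply in Q[x] without reducing: a · b = x^2 + 2·x. Now divide by f(x) = x^2 - 3·x - 1, eliminating the leading term at each step:
  leading term x^2: subtract (1)·f(x) = x^2 - 3·x - 1, leaving 5·x + 1
The degree is now < 2, so this is the remainder. Hence a · b ≡ 5·x + 1 in Q[x]/(f).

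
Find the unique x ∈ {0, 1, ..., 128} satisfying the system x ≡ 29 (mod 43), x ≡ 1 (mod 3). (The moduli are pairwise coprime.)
x ≡ 115 (mod 129); the representative in [0, 129) is 115

The moduli 43, 3 are pairwise coprime, so by the CRT there is a unique solution mod 43·3 = 129.
Solve by successive substitution. Start with x ≡ 29 (mod 43).
  Combine with x ≡ 1 (mod 3): write x = 29 + 43·t and require 29 + 43·t ≡ 1 (mod 3), i.e. 43·t ≡ 1 − 29 ≡ 2 (mod 3). Since 43^(−1) ≡ 1 (mod 3) (43 ≡ 1 (mod 3)), t ≡ 1·2 ≡ 2 (mod 3). So x ≡ 29 + 43·2 = 115 (mod 129).
Unique solution in [0, 129): x = 115.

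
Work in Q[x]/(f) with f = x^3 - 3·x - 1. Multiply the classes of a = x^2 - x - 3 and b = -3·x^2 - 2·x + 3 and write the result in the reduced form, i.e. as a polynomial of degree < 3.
First multiply in Q[x] without reducing: a · b = -3·x^4 + x^3 + 14·x^2 + 3·x - 9. Now divide by f(x) = x^3 - 3·x - 1, eliminating the leading term at each step:
  leading term -3·x^4: subtract (-3·x)·f(x) = -3·x^4 + 9·x^2 + 3·x, leaving x^3 + 5·x^2 - 9
  leading term x^3: subtract (1)·f(x) = x^3 - 3·x - 1, leaving 5·x^2 + 3·x - 8
The degree is now < 3, so this is the remainder. Hence a · b ≡ 5·x^2 + 3·x - 8 in Q[x]/(f).

Final answer: a · b ≡ 5·x^2 + 3·x - 8 (mod f(x))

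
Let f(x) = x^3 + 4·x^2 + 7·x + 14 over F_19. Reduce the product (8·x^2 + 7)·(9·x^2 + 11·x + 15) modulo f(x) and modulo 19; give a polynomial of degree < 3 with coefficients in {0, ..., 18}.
Multiply as integer polynomials: a · b = 72·x^4 + 88·x^3 + 183·x^2 + 77·x + 105. Reducing coefficients mod 19: a · b ≡ 15·x^4 + 12·x^3 + 12·x^2 + x + 10. Now divide by f(x) = x^3 + 4·x^2 + 7·x + 14 in F_19[x], eliminating the leading term at each step:
  leading term 15·x^4: subtract (15·x)·f(x) = 15·x^4 + 3·x^3 + 10·x^2 + x, leaving 9·x^3 + 2·x^2 + 10 (coefficients mod 19)
  leading term 9·x^3: subtract (9)·f(x) = 9·x^3 + 17·x^2 + 6·x + 12, leaving 4·x^2 + 13·x + 17 (coefficients mod 19)
The degree is now < 3, so this is the remainder. Hence a · b ≡ 4·x^2 + 13·x + 17 in F_19[x]/(f).

Final answer: a · b ≡ 4·x^2 + 13·x + 17 (mod f(x))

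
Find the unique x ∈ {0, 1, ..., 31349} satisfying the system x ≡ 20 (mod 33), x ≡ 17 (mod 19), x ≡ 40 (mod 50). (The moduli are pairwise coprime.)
The moduli 33, 19, 50 are pairwise coprime, so by the CRT there is a unique solution mod 33·19·50 = 31350.
Solve by successive substitution. Start with x ≡ 20 (mod 33).
  Combine with x ≡ 17 (mod 19): write x = 20 + 33·t and require 20 + 33·t ≡ 17 (mod 19), i.e. 33·t ≡ 17 − 20 ≡ 16 (mod 19). Since 33^(−1) ≡ 15 (mod 19) (33 ≡ 14 (mod 19)), t ≡ 15·16 ≡ 12 (mod 19). So x ≡ 20 + 33·12 = 416 (mod 627).
  Combine with x ≡ 40 (mod 50): write x = 416 + 627·t and require 416 + 627·t ≡ 40 (mod 50), i.e. 627·t ≡ 40 − 416 ≡ 24 (mod 50). Since 627^(−1) ≡ 13 (mod 50) (627 ≡ 27 (mod 50)), t ≡ 13·24 ≡ 12 (mod 50). So x ≡ 416 + 627·12 = 7940 (mod 31350).
Unique solution in [0, 31350): x = 7940.

Final answer: x ≡ 7940 (mod 31350); the representative in [0, 31350) is 7940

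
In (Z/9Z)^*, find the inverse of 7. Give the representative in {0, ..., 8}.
7^(−1) ≡ 4 (mod 9)

Apply the extended Euclidean algorithm to (9, 7), tracking rows (r, s, t) with s·9 + t·7 = r. Each division r_prev = q·r_cur + r_new produces the new row as (previous row) − q·(current row):
  row A: (9, 1, 0)   [1·9 + 0·7 = 9]
  row B: (7, 0, 1)   [0·9 + 1·7 = 7]
  9 = 1·7 + 2   → row C = row A − 1·row B = (2, 1, −1)   [check: 1·9 − 1·7 = 2]
  7 = 3·2 + 1   → row D = row B − 3·row C = (1, −3, 4)   [check: −3·9 + 4·7 = 1]
  2 = 2·1 + 0   → remainder 0, stop. gcd = 1 (last nonzero row D).
The gcd is 1, so 7 is invertible mod 9. The last nonzero row gives −3·9 + 4·7 = 1, so t = 4. So 7^(−1) ≡ 4 (mod 9). Verify: 7 · 4 = 28 ≡ 1 (mod 9). ✓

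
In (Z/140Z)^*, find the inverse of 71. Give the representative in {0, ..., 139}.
Apply the extended Euclidean algorithm to (140, 71), tracking rows (r, s, t) with s·140 + t·71 = r. Each division r_prev = q·r_cur + r_new produces the new row as (previous row) − q·(current row):
  row A: (140, 1, 0)   [1·140 + 0·71 = 140]
  row B: (71, 0, 1)   [0·140 + 1·71 = 71]
  140 = 1·71 + 69   → row C = row A − 1·row B = (69, 1, −1)   [check: 1·140 − 1·71 = 69]
  71 = 1·69 + 2   → row D = row B − 1·row C = (2, −1, 2)   [check: −1·140 + 2·71 = 2]
  69 = 34·2 + 1   → row E = row C − 34·row D = (1, 35, −69)   [check: 35·140 − 69·71 = 1]
  2 = 2·1 + 0   → remainder 0, stop. gcd = 1 (last nonzero row E).
The gcd is 1, so 71 is invertible mod 140. The last nonzero row gives 35·140 − 69·71 = 1, so t = −69. So 71^(−1) ≡ −69 ≡ 71 (mod 140). Verify: 71 · 71 = 5041 ≡ 1 (mod 140). ✓

Final answer: 71^(−1) ≡ 71 (mod 140)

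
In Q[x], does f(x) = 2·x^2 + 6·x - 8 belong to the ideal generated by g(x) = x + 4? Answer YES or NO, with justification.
YES

In Q[x] the ideal (g) consists of all multiples of g, so f ∈ (g) iff g | f, i.e. iff the remainder of f on division by g is 0. Divide f by g (g is monic, so eliminate the leading term of the running remainder at each step):
  leading term 2·x^2: subtract (2·x)·g(x) = 2·x^2 + 8·x, leaving -2·x - 8
  leading term -2·x: subtract (-2)·g(x) = -2·x - 8, leaving 0
The remainder is 0, so f(x) = g(x) · h(x) with h(x) = 2·x - 2. Hence g | f, i.e. f ∈ (g).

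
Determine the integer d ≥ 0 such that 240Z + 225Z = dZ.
(240, 225) = (15); d = 15

In the PID Z, (a, b) is generated by gcd(a, b). Compute gcd(240, 225) with the extended Euclidean algorithm, tracking rows (r, s, t) with s·240 + t·225 = r:
  row A: (240, 1, 0)   [1·240 + 0·225 = 240]
  row B: (225, 0, 1)   [0·240 + 1·225 = 225]
  240 = 1·225 + 15   → row C = row A − 1·row B = (15, 1, −1)   [check: 1·240 − 1·225 = 15]
  225 = 15·15 + 0   → remainder 0, stop. gcd = 15 (last nonzero row C).
So gcd(240, 225) = 15, with Bézout identity 1·240 − 1·225 = 15. Containment (⊇): the Bézout identity exhibits 15 as an element of (240, 225), giving (15) ⊆ (240, 225). Containment (⊆): since 15 | 240 and 15 | 225 (240 = 15·16, 225 = 15·15), every Z-linear combination of 240 and 225 is divisible by 15, so (240, 225) ⊆ (15). Therefore (240, 225) = (15), d = 15.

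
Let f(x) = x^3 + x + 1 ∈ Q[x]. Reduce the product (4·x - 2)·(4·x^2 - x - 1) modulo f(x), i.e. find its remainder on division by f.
First multiply in Q[x] without reducing: a · b = 16·x^3 - 12·x^2 - 2·x + 2. Now divide by f(x) = x^3 + x + 1, eliminating the leading term at each step:
  leading term 16·x^3: subtract (16)·f(x) = 16·x^3 + 16·x + 16, leaving -12·x^2 - 18·x - 14
The degree is now < 3, so this is the remainder. Hence a · b ≡ -12·x^2 - 18·x - 14 in Q[x]/(f).

Final answer: a · b ≡ -12·x^2 - 18·x - 14 (mod f(x))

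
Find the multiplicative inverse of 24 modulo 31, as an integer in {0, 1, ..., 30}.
24^(−1) ≡ 22 (mod 31)

Apply the extended Euclidean algorithm to (31, 24), tracking rows (r, s, t) with s·31 + t·24 = r. Each division r_prev = q·r_cur + r_new produces the new row as (previous row) − q·(current row):
  row A: (31, 1, 0)   [1·31 + 0·24 = 31]
  row B: (24, 0, 1)   [0·31 + 1·24 = 24]
  31 = 1·24 + 7   → row C = row A − 1·row B = (7, 1, −1)   [check: 1·31 − 1·24 = 7]
  24 = 3·7 + 3   → row D = row B − 3·row C = (3, −3, 4)   [check: −3·31 + 4·24 = 3]
  7 = 2·3 + 1   → row E = row C − 2·row D = (1, 7, −9)   [check: 7·31 − 9·24 = 1]
  3 = 3·1 + 0   → remainder 0, stop. gcd = 1 (last nonzero row E).
The gcd is 1, so 24 is invertible mod 31. The last nonzero row gives 7·31 − 9·24 = 1, so t = −9. So 24^(−1) ≡ −9 ≡ 22 (mod 31). Verify: 24 · 22 = 528 ≡ 1 (mod 31). ✓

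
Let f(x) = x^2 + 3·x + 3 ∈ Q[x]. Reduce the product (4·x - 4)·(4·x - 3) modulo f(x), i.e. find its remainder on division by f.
a · b ≡ -76·x - 36 (mod f(x))

First multiply in Q[x] without reducing: a · b = 16·x^2 - 28·x + 12. Now divide by f(x) = x^2 + 3·x + 3, eliminating the leading term at each step:
  leading term 16·x^2: subtract (16)·f(x) = 16·x^2 + 48·x + 48, leaving -76·x - 36
The degree is now < 2, so this is the remainder. Hence a · b ≡ -76·x - 36 in Q[x]/(f).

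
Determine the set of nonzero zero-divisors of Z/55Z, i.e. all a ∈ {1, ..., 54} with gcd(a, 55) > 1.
nonzero zero-divisors of Z/55Z = {5, 10, 11, 15, 20, 22, 25, 30, 33, 35, 40, 44, 45, 50}

An element a ∈ Z/55Z (with a ≠ 0) is a zero-divisor iff gcd(a, 55) > 1 (because a is a unit precisely when gcd(a, n) = 1, and in Z/nZ every nonzero, non-unit element is a zero-divisor). Scan a = 1, ..., 54 and keep those with gcd(a, 55) > 1:
  gcd(5, 55) = 5, gcd(10, 55) = 5, gcd(11, 55) = 11, gcd(15, 55) = 5, gcd(20, 55) = 5, gcd(22, 55) = 11, gcd(25, 55) = 5, gcd(30, 55) = 5, gcd(33, 55) = 11, gcd(35, 55) = 5, gcd(40, 55) = 5, gcd(44, 55) = 11, gcd(45, 55) = 5, gcd(50, 55) = 5.
All other a ∈ {1, ..., 54} have gcd(a, 55) = 1 and are units. So the nonzero zero-divisors are exactly the 14 values of a appearing in this scan.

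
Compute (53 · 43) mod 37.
Reduce the factors first: 53 ≡ 16, 43 ≡ 6 (mod 37), so 53 · 43 ≡ 16 · 6 (mod 37). 16 · 6 = 96. Dividing by 37: 96 = 2·37 + 22. So (53 · 43) mod 37 = 22.

Final answer: 22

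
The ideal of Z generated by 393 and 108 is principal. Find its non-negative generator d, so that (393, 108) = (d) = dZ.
In the PID Z, (a, b) is generated by gcd(a, b). Compute gcd(393, 108) with the extended Euclidean algorithm, tracking rows (r, s, t) with s·393 + t·108 = r:
  row A: (393, 1, 0)   [1·393 + 0·108 = 393]
  row B: (108, 0, 1)   [0·393 + 1·108 = 108]
  393 = 3·108 + 69   → row C = row A − 3·row B = (69, 1, −3)   [check: 1·393 − 3·108 = 69]
  108 = 1·69 + 39   → row D = row B − 1·row C = (39, −1, 4)   [check: −1·393 + 4·108 = 39]
  69 = 1·39 + 30   → row E = row C − 1·row D = (30, 2, −7)   [check: 2·393 − 7·108 = 30]
  39 = 1·30 + 9   → row F = row D − 1·row E = (9, −3, 11)   [check: −3·393 + 11·108 = 9]
  30 = 3·9 + 3   → row G = row E − 3·row F = (3, 11, −40)   [check: 11·393 − 40·108 = 3]
  9 = 3·3 + 0   → remainder 0, stop. gcd = 3 (last nonzero row G).
So gcd(393, 108) = 3, with Bézout identity 11·393 − 40·108 = 3. Containment (⊇): the Bézout identity exhibits 3 as an element of (393, 108), giving (3) ⊆ (393, 108). Containment (⊆): since 3 | 393 and 3 | 108 (393 = 3·131, 108 = 3·36), every Z-linear combination of 393 and 108 is divisible by 3, so (393, 108) ⊆ (3). Therefore (393, 108) = (3), d = 3.

Final answer: (393, 108) = (3); d = 3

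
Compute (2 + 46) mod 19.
10

Reduce the summands first: 46 ≡ 8 (mod 19), so 2 + 46 ≡ 2 + 8 (mod 19). 2 + 8 = 10; 10 = 0·19 + 10, so (2 + 46) mod 19 = 10.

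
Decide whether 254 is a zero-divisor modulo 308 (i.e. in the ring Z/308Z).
YES

gcd(254, 308) = 2 > 1, so 254 is not a unit in Z/308Z. In Z/nZ every nonzero non-unit is a zero-divisor: explicitly, take b = 308/gcd = 154 ≠ 0 (mod 308); then 254·154 = 39116 = 127·308, i.e. 254·154 ≡ 0 (mod 308). So 254 is a zero-divisor.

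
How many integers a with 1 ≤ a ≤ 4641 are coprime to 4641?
The number of a ∈ {1, ..., 4641} with gcd(a, 4641) = 1 is by definition Euler's totient φ(4641). φ is multiplicative, with φ(p^e) = p^e − p^(e−1). Factorise 4641 = 3 · 7 · 13 · 17. Then
  φ(4641) = (3 − 1) · (7 − 1) · (13 − 1) · (17 − 1) = 2 · 6 · 12 · 16 = 2304.
So there are 2304 such integers.

Final answer: 2304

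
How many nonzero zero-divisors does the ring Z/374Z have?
In Z/374Z each nonzero element is either a unit (gcd with 374 is 1) or a zero-divisor (gcd > 1). The number of units is φ(374): factorise 374 = 2 · 11 · 17, so φ(374) = (2 − 1) · (11 − 1) · (17 − 1) = 1 · 10 · 16 = 160. The nonzero elements number 374 − 1 = 373. Hence the nonzero zero-divisors number 373 − 160 = 213.

Final answer: Z/374Z has 213 nonzero zero-divisors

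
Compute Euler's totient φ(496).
φ(496) = 240

φ is multiplicative, with φ(p^e) = p^e − p^(e−1). Factorise 496 = 2^4 · 31. Then
  φ(496) = (2^4 − 2^3) · (31 − 1) = 8 · 30 = 240.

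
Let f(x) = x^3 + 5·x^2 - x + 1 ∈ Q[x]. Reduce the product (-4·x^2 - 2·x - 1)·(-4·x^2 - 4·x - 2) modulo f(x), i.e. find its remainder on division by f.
First multiply in Q[x] without reducing: a · b = 16·x^4 + 24·x^3 + 20·x^2 + 8·x + 2. Now divide by f(x) = x^3 + 5·x^2 - x + 1, eliminating the leading term at each step:
  leading term 16·x^4: subtract (16·x)·f(x) = 16·x^4 + 80·x^3 - 16·x^2 + 16·x, leaving -56·x^3 + 36·x^2 - 8·x + 2
  leading term -56·x^3: subtract (-56)·f(x) = -56·x^3 - 280·x^2 + 56·x - 56, leaving 316·x^2 - 64·x + 58
The degree is now < 3, so this is the remainder. Hence a · b ≡ 316·x^2 - 64·x + 58 in Q[x]/(f).

Final answer: a · b ≡ 316·x^2 - 64·x + 58 (mod f(x))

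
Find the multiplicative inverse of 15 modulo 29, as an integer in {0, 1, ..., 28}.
15^(−1) ≡ 2 (mod 29)

Apply the extended Euclidean algorithm to (29, 15), tracking rows (r, s, t) with s·29 + t·15 = r. Each division r_prev = q·r_cur + r_new produces the new row as (previous row) − q·(current row):
  row A: (29, 1, 0)   [1·29 + 0·15 = 29]
  row B: (15, 0, 1)   [0·29 + 1·15 = 15]
  29 = 1·15 + 14   → row C = row A − 1·row B = (14, 1, −1)   [check: 1·29 − 1·15 = 14]
  15 = 1·14 + 1   → row D = row B − 1·row C = (1, −1, 2)   [check: −1·29 + 2·15 = 1]
  14 = 14·1 + 0   → remainder 0, stop. gcd = 1 (last nonzero row D).
The gcd is 1, so 15 is invertible mod 29. The last nonzero row gives −1·29 + 2·15 = 1, so t = 2. So 15^(−1) ≡ 2 (mod 29). Verify: 15 · 2 = 30 ≡ 1 (mod 29). ✓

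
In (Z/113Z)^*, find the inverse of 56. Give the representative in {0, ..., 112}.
Apply the extended Euclidean algorithm to (113, 56), tracking rows (r, s, t) with s·113 + t·56 = r. Each division r_prev = q·r_cur + r_new produces the new row as (previous row) − q·(current row):
  row A: (113, 1, 0)   [1·113 + 0·56 = 113]
  row B: (56, 0, 1)   [0·113 + 1·56 = 56]
  113 = 2·56 + 1   → row C = row A − 2·row B = (1, 1, −2)   [check: 1·113 − 2·56 = 1]
  56 = 56·1 + 0   → remainder 0, stop. gcd = 1 (last nonzero row C).
The gcd is 1, so 56 is invertible mod 113. The last nonzero row gives 1·113 − 2·56 = 1, so t = −2. So 56^(−1) ≡ −2 ≡ 111 (mod 113). Verify: 56 · 111 = 6216 ≡ 1 (mod 113). ✓

Final answer: 56^(−1) ≡ 111 (mod 113)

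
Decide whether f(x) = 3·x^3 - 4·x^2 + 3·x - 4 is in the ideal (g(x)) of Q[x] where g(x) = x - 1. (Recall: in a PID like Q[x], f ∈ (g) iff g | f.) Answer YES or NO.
NO

In Q[x] the ideal (g) consists of all multiples of g, so f ∈ (g) iff g | f, i.e. iff the remainder of f on division by g is 0. Divide f by g (g is monic, so eliminate the leading term of the running remainder at each step):
  leading term 3·x^3: subtract (3·x^2)·g(x) = 3·x^3 - 3·x^2, leaving -x^2 + 3·x - 4
  leading term -x^2: subtract (-x)·g(x) = -x^2 + x, leaving 2·x - 4
  leading term 2·x: subtract (2)·g(x) = 2·x - 2, leaving -2
The remainder r(x) = -2 ≠ 0 (and deg r < deg g), so g ∤ f, i.e. f ∉ (g).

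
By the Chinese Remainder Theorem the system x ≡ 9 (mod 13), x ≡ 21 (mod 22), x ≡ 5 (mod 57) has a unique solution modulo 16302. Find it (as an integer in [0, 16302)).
The moduli 13, 22, 57 are pairwise coprime, so by the CRT there is a unique solution mod 13·22·57 = 16302.
Solve by successive substitution. Start with x ≡ 9 (mod 13).
  Combine with x ≡ 21 (mod 22): write x = 9 + 13·t and require 9 + 13·t ≡ 21 (mod 22), i.e. 13·t ≡ 21 − 9 ≡ 12 (mod 22). Since 13^(−1) ≡ 17 (mod 22), t ≡ 17·12 ≡ 6 (mod 22). So x ≡ 9 + 13·6 = 87 (mod 286).
  Combine with x ≡ 5 (mod 57): write x = 87 + 286·t and require 87 + 286·t ≡ 5 (mod 57), i.e. 286·t ≡ 5 − 87 ≡ 32 (mod 57). Since 286^(−1) ≡ 1 (mod 57) (286 ≡ 1 (mod 57)), t ≡ 1·32 ≡ 32 (mod 57). So x ≡ 87 + 286·32 = 9239 (mod 16302).
Unique solution in [0, 16302): x = 9239.

Final answer: x ≡ 9239 (mod 16302); the representative in [0, 16302) is 9239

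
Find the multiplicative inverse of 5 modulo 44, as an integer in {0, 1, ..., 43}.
Apply the extended Euclidean algorithm to (44, 5), tracking rows (r, s, t) with s·44 + t·5 = r. Each division r_prev = q·r_cur + r_new produces the new row as (previous row) − q·(current row):
  row A: (44, 1, 0)   [1·44 + 0·5 = 44]
  row B: (5, 0, 1)   [0·44 + 1·5 = 5]
  44 = 8·5 + 4   → row C = row A − 8·row B = (4, 1, −8)   [check: 1·44 − 8·5 = 4]
  5 = 1·4 + 1   → row D = row B − 1·row C = (1, −1, 9)   [check: −1·44 + 9·5 = 1]
  4 = 4·1 + 0   → remainder 0, stop. gcd = 1 (last nonzero row D).
The gcd is 1, so 5 is invertible mod 44. The last nonzero row gives −1·44 + 9·5 = 1, so t = 9. So 5^(−1) ≡ 9 (mod 44). Verify: 5 · 9 = 45 ≡ 1 (mod 44). ✓

Final answer: 5^(−1) ≡ 9 (mod 44)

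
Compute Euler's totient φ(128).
φ(128) = 64

φ is multiplicative, with φ(p^e) = p^e − p^(e−1). Factorise 128 = 2^7. Then
  φ(128) = (2^7 − 2^6) = 64 = 64.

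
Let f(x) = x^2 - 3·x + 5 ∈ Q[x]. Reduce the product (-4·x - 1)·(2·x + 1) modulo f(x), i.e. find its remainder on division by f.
a · b ≡ 39 - 30·x (mod f(x))

First multiply in Q[x] without reducing: a · b = -8·x^2 - 6·x - 1. Now divide by f(x) = x^2 - 3·x + 5, eliminating the leading term at each step:
  leading term -8·x^2: subtract (-8)·f(x) = -8·x^2 + 24·x - 40, leaving 39 - 30·x
The degree is now < 2, so this is the remainder. Hence a · b ≡ 39 - 30·x in Q[x]/(f).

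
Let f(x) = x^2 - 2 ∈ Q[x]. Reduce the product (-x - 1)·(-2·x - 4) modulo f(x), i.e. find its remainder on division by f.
a · b ≡ 6·x + 8 (mod f(x))

First multiply in Q[x] without reducing: a · b = 2·x^2 + 6·x + 4. Now divide by f(x) = x^2 - 2, eliminating the leading term at each step:
  leading term 2·x^2: subtract (2)·f(x) = 2·x^2 - 4, leaving 6·x + 8
The degree is now < 2, so this is the remainder. Hence a · b ≡ 6·x + 8 in Q[x]/(f).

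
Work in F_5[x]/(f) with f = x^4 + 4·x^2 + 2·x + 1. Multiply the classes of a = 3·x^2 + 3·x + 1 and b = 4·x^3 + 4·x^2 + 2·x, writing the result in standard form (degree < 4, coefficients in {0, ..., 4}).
Multiply as integer polynomials: a · b = 12·x^5 + 24·x^4 + 22·x^3 + 10·x^2 + 2·x. Reducing coefficients mod 5: a · b ≡ 2·x^5 + 4·x^4 + 2·x^3 + 2·x. Now divide by f(x) = x^4 + 4·x^2 + 2·x + 1 in F_5[x], eliminating the leading term at each step:
  leading term 2·x^5: subtract (2·x)·f(x) = 2·x^5 + 3·x^3 + 4·x^2 + 2·x, leaving 4·x^4 + 4·x^3 + x^2 (coefficients mod 5)
  leading term 4·x^4: subtract (4)·f(x) = 4·x^4 + x^2 + 3·x + 4, leaving 4·x^3 + 2·x + 1 (coefficients mod 5)
The degree is now < 4, so this is the remainder. Hence a · b ≡ 4·x^3 + 2·x + 1 in F_5[x]/(f).

Final answer: a · b ≡ 4·x^3 + 2·x + 1 (mod f(x))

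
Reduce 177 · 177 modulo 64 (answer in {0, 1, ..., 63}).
Reduce the factors first: 177 ≡ 49, 177 ≡ 49 (mod 64), so 177 · 177 ≡ 49 · 49 (mod 64). 49 · 49 = 2401. Dividing by 64: 2401 = 37·64 + 33. So (177 · 177) mod 64 = 33.

Final answer: 33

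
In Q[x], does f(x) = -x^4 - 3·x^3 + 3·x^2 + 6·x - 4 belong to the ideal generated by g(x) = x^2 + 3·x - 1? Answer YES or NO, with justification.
NO

In Q[x] the ideal (g) consists of all multiples of g, so f ∈ (g) iff g | f, i.e. iff the remainder of f on division by g is 0. Divide f by g (g is monic, so eliminate the leading term of the running remainder at each step):
  leading term -x^4: subtract (-x^2)·g(x) = -x^4 - 3·x^3 + x^2, leaving 2·x^2 + 6·x - 4
  leading term 2·x^2: subtract (2)·g(x) = 2·x^2 + 6·x - 2, leaving -2
The remainder r(x) = -2 ≠ 0 (and deg r < deg g), so g ∤ f, i.e. f ∉ (g).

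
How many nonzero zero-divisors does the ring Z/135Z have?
In Z/135Z each nonzero element is either a unit (gcd with 135 is 1) or a zero-divisor (gcd > 1). The number of units is φ(135): factorise 135 = 3^3 · 5, so φ(135) = (3^3 − 3^2) · (5 − 1) = 18 · 4 = 72. The nonzero elements number 135 − 1 = 134. Hence the nonzero zero-divisors number 134 − 72 = 62.

Final answer: Z/135Z has 62 nonzero zero-divisors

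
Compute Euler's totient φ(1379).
φ(1379) = 1176

φ is multiplicative, with φ(p^e) = p^e − p^(e−1). Factorise 1379 = 7 · 197. Then
  φ(1379) = (7 − 1) · (197 − 1) = 6 · 196 = 1176.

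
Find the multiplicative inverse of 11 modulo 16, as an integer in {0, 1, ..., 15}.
Apply the extended Euclidean algorithm to (16, 11), tracking rows (r, s, t) with s·16 + t·11 = r. Each division r_prev = q·r_cur + r_new produces the new row as (previous row) − q·(current row):
  row A: (16, 1, 0)   [1·16 + 0·11 = 16]
  row B: (11, 0, 1)   [0·16 + 1·11 = 11]
  16 = 1·11 + 5   → row C = row A − 1·row B = (5, 1, −1)   [check: 1·16 − 1·11 = 5]
  11 = 2·5 + 1   → row D = row B − 2·row C = (1, −2, 3)   [check: −2·16 + 3·11 = 1]
  5 = 5·1 + 0   → remainder 0, stop. gcd = 1 (last nonzero row D).
The gcd is 1, so 11 is invertible mod 16. The last nonzero row gives −2·16 + 3·11 = 1, so t = 3. So 11^(−1) ≡ 3 (mod 16). Verify: 11 · 3 = 33 ≡ 1 (mod 16). ✓

Final answer: 11^(−1) ≡ 3 (mod 16)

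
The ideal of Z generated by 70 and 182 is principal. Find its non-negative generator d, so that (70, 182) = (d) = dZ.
In the PID Z, (a, b) is generated by gcd(a, b). Compute gcd(182, 70) with the extended Euclidean algorithm, tracking rows (r, s, t) with s·182 + t·70 = r:
  row A: (182, 1, 0)   [1·182 + 0·70 = 182]
  row B: (70, 0, 1)   [0·182 + 1·70 = 70]
  182 = 2·70 + 42   → row C = row A − 2·row B = (42, 1, −2)   [check: 1·182 − 2·70 = 42]
  70 = 1·42 + 28   → row D = row B − 1·row C = (28, −1, 3)   [check: −1·182 + 3·70 = 28]
  42 = 1·28 + 14   → row E = row C − 1·row D = (14, 2, −5)   [check: 2·182 − 5·70 = 14]
  28 = 2·14 + 0   → remainder 0, stop. gcd = 14 (last nonzero row E).
So gcd(70, 182) = 14, with Bézout identity 2·182 − 5·70 = 14. Containment (⊇): the Bézout identity exhibits 14 as an element of (70, 182), giving (14) ⊆ (70, 182). Containment (⊆): since 14 | 70 and 14 | 182 (70 = 14·5, 182 = 14·13), every Z-linear combination of 70 and 182 is divisible by 14, so (70, 182) ⊆ (14). Therefore (70, 182) = (14), d = 14.

Final answer: (70, 182) = (14); d = 14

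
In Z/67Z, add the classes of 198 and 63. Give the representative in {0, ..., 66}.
Reduce the summands first: 198 ≡ 64 (mod 67), so 198 + 63 ≡ 64 + 63 (mod 67). 64 + 63 = 127; 127 = 1·67 + 60, so (198 + 63) mod 67 = 60.

Final answer: 60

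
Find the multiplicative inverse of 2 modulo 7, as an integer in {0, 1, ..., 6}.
2^(−1) ≡ 4 (mod 7)

Apply the extended Euclidean algorithm to (7, 2), tracking rows (r, s, t) with s·7 + t·2 = r. Each division r_prev = q·r_cur + r_new produces the new row as (previous row) − q·(current row):
  row A: (7, 1, 0)   [1·7 + 0·2 = 7]
  row B: (2, 0, 1)   [0·7 + 1·2 = 2]
  7 = 3·2 + 1   → row C = row A − 3·row B = (1, 1, −3)   [check: 1·7 − 3·2 = 1]
  2 = 2·1 + 0   → remainder 0, stop. gcd = 1 (last nonzero row C).
The gcd is 1, so 2 is invertible mod 7. The last nonzero row gives 1·7 − 3·2 = 1, so t = −3. So 2^(−1) ≡ −3 ≡ 4 (mod 7). Verify: 2 · 4 = 8 ≡ 1 (mod 7). ✓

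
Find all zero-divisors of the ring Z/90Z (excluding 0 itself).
nonzero zero-divisors of Z/90Z = {2, 3, 4, 5, 6, 8, 9, 10, 12, 14, 15, 16, 18, 20, 21, 22, 24, 25, 26, 27, 28, 30, 32, 33, 34, 35, 36, 38, 39, 40, 42, 44, 45, 46, 48, 50, 51, 52, 54, 55, 56, 57, 58, 60, 62, 63, 64, 65, 66, 68, 69, 70, 72, 74, 75, 76, 78, 80, 81, 82, 84, 85, 86, 87, 88}

An element a ∈ Z/90Z (with a ≠ 0) is a zero-divisor iff gcd(a, 90) > 1 (because a is a unit precisely when gcd(a, n) = 1, and in Z/nZ every nonzero, non-unit element is a zero-divisor). Scan a = 1, ..., 89 and keep those with gcd(a, 90) > 1:
  gcd(2, 90) = 2, gcd(3, 90) = 3, gcd(4, 90) = 2, gcd(5, 90) = 5, gcd(6, 90) = 6, gcd(8, 90) = 2, gcd(9, 90) = 9, gcd(10, 90) = 10, gcd(12, 90) = 6, gcd(14, 90) = 2, gcd(15, 90) = 15, gcd(16, 90) = 2, gcd(18, 90) = 18, gcd(20, 90) = 10, gcd(21, 90) = 3, gcd(22, 90) = 2, gcd(24, 90) = 6, gcd(25, 90) = 5, gcd(26, 90) = 2, gcd(27, 90) = 9, gcd(28, 90) = 2, gcd(30, 90) = 30, gcd(32, 90) = 2, gcd(33, 90) = 3, gcd(34, 90) = 2, gcd(35, 90) = 5, gcd(36, 90) = 18, gcd(38, 90) = 2, gcd(39, 90) = 3, gcd(40, 90) = 10, gcd(42, 90) = 6, gcd(44, 90) = 2, gcd(45, 90) = 45, gcd(46, 90) = 2, gcd(48, 90) = 6, gcd(50, 90) = 10, gcd(51, 90) = 3, gcd(52, 90) = 2, gcd(54, 90) = 18, gcd(55, 90) = 5, gcd(56, 90) = 2, gcd(57, 90) = 3, gcd(58, 90) = 2, gcd(60, 90) = 30, gcd(62, 90) = 2, gcd(63, 90) = 9, gcd(64, 90) = 2, gcd(65, 90) = 5, gcd(66, 90) = 6, gcd(68, 90) = 2, gcd(69, 90) = 3, gcd(70, 90) = 10, gcd(72, 90) = 18, gcd(74, 90) = 2, gcd(75, 90) = 15, gcd(76, 90) = 2, gcd(78, 90) = 6, gcd(80, 90) = 10, gcd(81, 90) = 9, gcd(82, 90) = 2, gcd(84, 90) = 6, gcd(85, 90) = 5, gcd(86, 90) = 2, gcd(87, 90) = 3, gcd(88, 90) = 2.
All other a ∈ {1, ..., 89} have gcd(a, 90) = 1 and are units. So the nonzero zero-divisors are exactly the 65 values of a appearing in this scan.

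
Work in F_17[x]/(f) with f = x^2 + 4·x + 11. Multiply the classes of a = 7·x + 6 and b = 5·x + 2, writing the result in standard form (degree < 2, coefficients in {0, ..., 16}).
Multiply as integer polynomials: a · b = 35·x^2 + 44·x + 12. Reducing coefficients mod 17: a · b ≡ x^2 + 10·x + 12. Now divide by f(x) = x^2 + 4·x + 11 in F_17[x], eliminating the leading term at each step:
  leading term x^2: subtract (1)·f(x) = x^2 + 4·x + 11, leaving 6·x + 1 (coefficients mod 17)
The degree is now < 2, so this is the remainder. Hence a · b ≡ 6·x + 1 in F_17[x]/(f).

Final answer: a · b ≡ 6·x + 1 (mod f(x))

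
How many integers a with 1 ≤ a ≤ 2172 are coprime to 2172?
720

The number of a ∈ {1, ..., 2172} with gcd(a, 2172) = 1 is by definition Euler's totient φ(2172). φ is multiplicative, with φ(p^e) = p^e − p^(e−1). Factorise 2172 = 2^2 · 3 · 181. Then
  φ(2172) = (2^2 − 2^1) · (3 − 1) · (181 − 1) = 2 · 2 · 180 = 720.
So there are 720 such integers.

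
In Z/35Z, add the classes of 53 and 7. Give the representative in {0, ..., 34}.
25

Reduce the summands first: 53 ≡ 18 (mod 35), so 53 + 7 ≡ 18 + 7 (mod 35). 18 + 7 = 25; 25 = 0·35 + 25, so (53 + 7) mod 35 = 25.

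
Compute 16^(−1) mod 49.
Apply the extended Euclidean algorithm to (49, 16), tracking rows (r, s, t) with s·49 + t·16 = r. Each division r_prev = q·r_cur + r_new produces the new row as (previous row) − q·(current row):
  row A: (49, 1, 0)   [1·49 + 0·16 = 49]
  row B: (16, 0, 1)   [0·49 + 1·16 = 16]
  49 = 3·16 + 1   → row C = row A − 3·row B = (1, 1, −3)   [check: 1·49 − 3·16 = 1]
  16 = 16·1 + 0   → remainder 0, stop. gcd = 1 (last nonzero row C).
The gcd is 1, so 16 is invertible mod 49. The last nonzero row gives 1·49 − 3·16 = 1, so t = −3. So 16^(−1) ≡ −3 ≡ 46 (mod 49). Verify: 16 · 46 = 736 ≡ 1 (mod 49). ✓

Final answer: 16^(−1) ≡ 46 (mod 49)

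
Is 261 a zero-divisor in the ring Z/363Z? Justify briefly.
gcd(261, 363) = 3 > 1, so 261 is not a unit in Z/363Z. In Z/nZ every nonzero non-unit is a zero-divisor: explicitly, take b = 363/gcd = 121 ≠ 0 (mod 363); then 261·121 = 31581 = 87·363, i.e. 261·121 ≡ 0 (mod 363). So 261 is a zero-divisor.

Final answer: YES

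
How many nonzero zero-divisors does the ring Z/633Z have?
Z/633Z has 212 nonzero zero-divisors

In Z/633Z each nonzero element is either a unit (gcd with 633 is 1) or a zero-divisor (gcd > 1). The number of units is φ(633): factorise 633 = 3 · 211, so φ(633) = (3 − 1) · (211 − 1) = 2 · 210 = 420. The nonzero elements number 633 − 1 = 632. Hence the nonzero zero-divisors number 632 − 420 = 212.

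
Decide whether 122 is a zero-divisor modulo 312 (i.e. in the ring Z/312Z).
gcd(122, 312) = 2 > 1, so 122 is not a unit in Z/312Z. In Z/nZ every nonzero non-unit is a zero-divisor: explicitly, take b = 312/gcd = 156 ≠ 0 (mod 312); then 122·156 = 19032 = 61·312, i.e. 122·156 ≡ 0 (mod 312). So 122 is a zero-divisor.

Final answer: YES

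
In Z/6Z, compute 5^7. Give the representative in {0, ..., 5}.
Use repeated squaring. Binary(7) = 111. Walk through the bits of the exponent 7 left-to-right: at each bit after the leading one, square the running value, then multiply by 5 if the bit is 1 (always reducing mod 6):
  bit 1 = 1 (leading): start with 5.
  bit 2 = 1: square 5^2 = 25 ≡ 1; bit is 1, so multiply 1·5 = 5 (mod 6).
  bit 3 = 1: square 5^2 = 25 ≡ 1; bit is 1, so multiply 1·5 = 5 (mod 6).
Final value: 5^7 ≡ 5 (mod 6).

Final answer: 5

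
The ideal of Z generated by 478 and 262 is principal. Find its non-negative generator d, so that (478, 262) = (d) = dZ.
(478, 262) = (2); d = 2

In the PID Z, (a, b) is generated by gcd(a, b). Compute gcd(478, 262) with the extended Euclidean algorithm, tracking rows (r, s, t) with s·478 + t·262 = r:
  row A: (478, 1, 0)   [1·478 + 0·262 = 478]
  row B: (262, 0, 1)   [0·478 + 1·262 = 262]
  478 = 1·262 + 216   → row C = row A − 1·row B = (216, 1, −1)   [check: 1·478 − 1·262 = 216]
  262 = 1·216 + 46   → row D = row B − 1·row C = (46, −1, 2)   [check: −1·478 + 2·262 = 46]
  216 = 4·46 + 32   → row E = row C − 4·row D = (32, 5, −9)   [check: 5·478 − 9·262 = 32]
  46 = 1·32 + 14   → row F = row D − 1·row E = (14, −6, 11)   [check: −6·478 + 11·262 = 14]
  32 = 2·14 + 4   → row G = row E − 2·row F = (4, 17, −31)   [check: 17·478 − 31·262 = 4]
  14 = 3·4 + 2   → row H = row F − 3·row G = (2, −57, 104)   [check: −57·478 + 104·262 = 2]
  4 = 2·2 + 0   → remainder 0, stop. gcd = 2 (last nonzero row H).
So gcd(478, 262) = 2, with Bézout identity −57·478 + 104·262 = 2. Containment (⊇): the Bézout identity exhibits 2 as an element of (478, 262), giving (2) ⊆ (478, 262). Containment (⊆): since 2 | 478 and 2 | 262 (478 = 2·239, 262 = 2·131), every Z-linear combination of 478 and 262 is divisible by 2, so (478, 262) ⊆ (2). Therefore (478, 262) = (2), d = 2.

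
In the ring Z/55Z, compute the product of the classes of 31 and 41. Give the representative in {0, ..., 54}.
6

Both factors are already reduced mod 55. 31 · 41 = 1271. Dividing by 55: 1271 = 23·55 + 6. So (31 · 41) mod 55 = 6.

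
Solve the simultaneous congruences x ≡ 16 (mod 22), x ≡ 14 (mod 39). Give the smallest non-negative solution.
The moduli 22, 39 are pairwise coprime, so by the CRT there is a unique solution mod 22·39 = 858.
Solve by successive substitution. Start with x ≡ 16 (mod 22).
  Combine with x ≡ 14 (mod 39): write x = 16 + 22·t and require 16 + 22·t ≡ 14 (mod 39), i.e. 22·t ≡ 14 − 16 ≡ 37 (mod 39). Since 22^(−1) ≡ 16 (mod 39), t ≡ 16·37 ≡ 7 (mod 39). So x ≡ 16 + 22·7 = 170 (mod 858).
Unique solution in [0, 858): x = 170.

Final answer: x ≡ 170 (mod 858); the representative in [0, 858) is 170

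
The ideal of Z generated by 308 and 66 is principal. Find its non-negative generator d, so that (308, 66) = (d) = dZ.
(308, 66) = (22); d = 22

In the PID Z, (a, b) is generated by gcd(a, b). Compute gcd(308, 66) with the extended Euclidean algorithm, tracking rows (r, s, t) with s·308 + t·66 = r:
  row A: (308, 1, 0)   [1·308 + 0·66 = 308]
  row B: (66, 0, 1)   [0·308 + 1·66 = 66]
  308 = 4·66 + 44   → row C = row A − 4·row B = (44, 1, −4)   [check: 1·308 − 4·66 = 44]
  66 = 1·44 + 22   → row D = row B − 1·row C = (22, −1, 5)   [check: −1·308 + 5·66 = 22]
  44 = 2·22 + 0   → remainder 0, stop. gcd = 22 (last nonzero row D).
So gcd(308, 66) = 22, with Bézout identity −1·308 + 5·66 = 22. Containment (⊇): the Bézout identity exhibits 22 as an element of (308, 66), giving (22) ⊆ (308, 66). Containment (⊆): since 22 | 308 and 22 | 66 (308 = 22·14, 66 = 22·3), every Z-linear combination of 308 and 66 is divisible by 22, so (308, 66) ⊆ (22). Therefore (308, 66) = (22), d = 22.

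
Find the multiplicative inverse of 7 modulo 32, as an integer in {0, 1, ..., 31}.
Apply the extended Euclidean algorithm to (32, 7), tracking rows (r, s, t) with s·32 + t·7 = r. Each division r_prev = q·r_cur + r_new produces the new row as (previous row) − q·(current row):
  row A: (32, 1, 0)   [1·32 + 0·7 = 32]
  row B: (7, 0, 1)   [0·32 + 1·7 = 7]
  32 = 4·7 + 4   → row C = row A − 4·row B = (4, 1, −4)   [check: 1·32 − 4·7 = 4]
  7 = 1·4 + 3   → row D = row B − 1·row C = (3, −1, 5)   [check: −1·32 + 5·7 = 3]
  4 = 1·3 + 1   → row E = row C − 1·row D = (1, 2, −9)   [check: 2·32 − 9·7 = 1]
  3 = 3·1 + 0   → remainder 0, stop. gcd = 1 (last nonzero row E).
The gcd is 1, so 7 is invertible mod 32. The last nonzero row gives 2·32 − 9·7 = 1, so t = −9. So 7^(−1) ≡ −9 ≡ 23 (mod 32). Verify: 7 · 23 = 161 ≡ 1 (mod 32). ✓

Final answer: 7^(−1) ≡ 23 (mod 32)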